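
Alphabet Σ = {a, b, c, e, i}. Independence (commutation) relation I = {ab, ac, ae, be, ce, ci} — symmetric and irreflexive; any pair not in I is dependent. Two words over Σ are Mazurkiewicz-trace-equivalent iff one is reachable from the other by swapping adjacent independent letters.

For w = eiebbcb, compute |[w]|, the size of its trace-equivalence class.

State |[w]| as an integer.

5

piece 0:e — minimal
piece 1:i rests on {0:e}
piece 2:e rests on {1:i}
piece 3:b rests on {1:i}
piece 4:b rests on {3:b}
piece 5:c rests on {4:b}
piece 6:b rests on {5:c}
minimal pieces: {0:e}
ways to finish when only these pieces remain (= sum over removing one remaining piece with nothing left below it):
  1 left: {2}→1  {6}→1
  2 left: {2,6}→2  {5,6}→1
  3 left: {2,5,6}→3  {4,5,6}→1
  4 left: {2,4,5,6}→4  {3,4,5,6}→1
  5 left: {2,3,4,5,6}→5
  placing 0:e first → 5 extensions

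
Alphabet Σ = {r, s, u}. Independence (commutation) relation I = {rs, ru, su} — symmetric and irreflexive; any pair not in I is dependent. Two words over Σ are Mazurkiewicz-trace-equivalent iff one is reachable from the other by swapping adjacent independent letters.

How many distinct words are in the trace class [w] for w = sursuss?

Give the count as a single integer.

105

#0=s has no predecessor
#1=u has no predecessor
#2=r has no predecessor
#3=s depends on [0:s]
#4=u depends on [1:u]
#5=s depends on [3:s]
#6=s depends on [5:s]
sources: [0:s, 1:u, 2:r]
N(rest) = Σ N(rest − s) over sources s of rest; N(one piece) = 1:
  size 1 → [2]=1  [4]=1  [6]=1
  size 2 → [1,4]=1  [2,4]=2  [2,6]=2  [4,6]=2  [5,6]=1
  size 3 → [1,2,4]=3  [1,4,6]=3  [2,4,6]=6  [2,5,6]=3  [3,5,6]=1  [4,5,6]=3
  size 4 → [0,3,5,6]=1  [1,2,4,6]=12  [1,4,5,6]=6  [2,3,5,6]=4  [2,4,5,6]=12  [3,4,5,6]=4
  size 5 → [0,2,3,5,6]=5  [0,3,4,5,6]=5  [1,2,4,5,6]=30  [1,3,4,5,6]=10  [2,3,4,5,6]=20
  first=0(s) contributes 60
  first=1(u) contributes 30
  first=2(r) contributes 15
|[w]| = 105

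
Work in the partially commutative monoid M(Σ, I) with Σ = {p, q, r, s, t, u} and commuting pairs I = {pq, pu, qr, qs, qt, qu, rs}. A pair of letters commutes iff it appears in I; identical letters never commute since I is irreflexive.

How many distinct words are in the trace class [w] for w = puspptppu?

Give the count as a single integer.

6

piece 0:p — minimal
piece 1:u — minimal
piece 2:s rests on {0:p, 1:u}
piece 3:p rests on {2:s}
piece 4:p rests on {3:p}
piece 5:t rests on {4:p}
piece 6:p rests on {5:t}
piece 7:p rests on {6:p}
piece 8:u rests on {5:t}
minimal pieces: {0:p, 1:u}
ways to finish when only these pieces remain (= sum over removing one remaining piece with nothing left below it):
  1 left: {7}→1  {8}→1
  2 left: {6,7}→1  {7,8}→2
  3 left: {6,7,8}→3
  4 left: {5,6,7,8}→3
  5 left: {4,5,6,7,8}→3
  6 left: {3,4,5,6,7,8}→3
  7 left: {2,3,4,5,6,7,8}→3
  placing 0:p first → 3 extensions
  placing 1:u first → 3 extensions
total linear extensions = 6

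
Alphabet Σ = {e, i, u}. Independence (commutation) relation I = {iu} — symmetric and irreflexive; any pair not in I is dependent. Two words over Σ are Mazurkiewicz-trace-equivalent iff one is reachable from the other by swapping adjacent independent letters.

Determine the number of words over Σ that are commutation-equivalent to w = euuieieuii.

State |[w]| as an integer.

9

0(e) covers ∅
1(u) covers 0:e
2(u) covers 1:u
3(i) covers 0:e
4(e) covers 2:u, 3:i
5(i) covers 4:e
6(e) covers 5:i
7(u) covers 6:e
8(i) covers 6:e
9(i) covers 8:i
floor of heap: 0:e
completions by unplaced set U, small U first (add the entries for U minus each lowest piece of U):
  |U|=1: {7}:1  {9}:1
  |U|=2: {7,9}:2  {8,9}:1
  |U|=3: {7,8,9}:3
  |U|=4: {6,7,8,9}:3
  |U|=5: {5,6,7,8,9}:3
  |U|=6: {4,5,6,7,8,9}:3
  |U|=7: {2,4,5,6,7,8,9}:3  {3,4,5,6,7,8,9}:3
  |U|=8: {1,2,4,5,6,7,8,9}:3  {2,3,4,5,6,7,8,9}:6
  start at 0(e): 9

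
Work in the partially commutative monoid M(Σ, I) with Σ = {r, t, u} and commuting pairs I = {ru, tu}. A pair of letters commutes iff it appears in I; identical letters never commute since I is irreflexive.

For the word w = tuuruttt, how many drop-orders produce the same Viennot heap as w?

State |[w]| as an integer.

drop 0:t onto floor
drop 1:u onto floor
drop 2:u onto {1:u}
drop 3:r onto {0:t}
drop 4:u onto {2:u}
drop 5:t onto {3:r}
drop 6:t onto {5:t}
drop 7:t onto {6:t}
ground layer = {0:t, 1:u}
drop-orders for the pieces not yet dropped (sum over which currently-grounded one goes next):
  1 to go: {4} 1  {7} 1
  2 to go: {2,4} 1  {4,7} 2  {6,7} 1
  3 to go: {1,2,4} 1  {2,4,7} 3  {4,6,7} 3  {5,6,7} 1
  4 to go: {1,2,4,7} 4  {2,4,6,7} 6  {3,5,6,7} 1  {4,5,6,7} 4
  5 to go: {0,3,5,6,7} 1  {1,2,4,6,7} 10  {2,4,5,6,7} 10  {3,4,5,6,7} 5
  6 to go: {0,3,4,5,6,7} 6  {1,2,4,5,6,7} 20  {2,3,4,5,6,7} 15
  if 0:t drops first: 35 orders
  if 1:u drops first: 21 orders
heap linearizations: 56

56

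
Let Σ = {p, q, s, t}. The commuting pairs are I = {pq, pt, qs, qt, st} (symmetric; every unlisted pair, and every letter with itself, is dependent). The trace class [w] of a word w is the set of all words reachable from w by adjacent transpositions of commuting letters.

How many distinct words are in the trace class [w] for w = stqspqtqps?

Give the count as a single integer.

drop 0:s onto floor
drop 1:t onto floor
drop 2:q onto floor
drop 3:s onto {0:s}
drop 4:p onto {3:s}
drop 5:q onto {2:q}
drop 6:t onto {1:t}
drop 7:q onto {5:q}
drop 8:p onto {4:p}
drop 9:s onto {8:p}
ground layer = {0:s, 1:t, 2:q}
drop-orders for the pieces not yet dropped (sum over which currently-grounded one goes next):
  1 to go: {6} 1  {7} 1  {9} 1
  2 to go: {1,6} 1  {5,7} 1  {6,7} 2  {6,9} 2  {7,9} 2  {8,9} 1
  3 to go: {1,6,7} 3  {1,6,9} 3  {2,5,7} 1  {4,8,9} 1  {5,6,7} 3  {5,7,9} 3  {6,7,9} 6  {6,8,9} 3  {7,8,9} 3
  4 to go: {1,5,6,7} 6  {1,6,7,9} 12  {1,6,8,9} 6  {2,5,6,7} 4  {2,5,7,9} 4  {3,4,8,9} 1  {4,6,8,9} 4  {4,7,8,9} 4  {5,6,7,9} 12  {5,7,8,9} 6  {6,7,8,9} 12
  5 to go: {0,3,4,8,9} 1  {1,2,5,6,7} 10  {1,4,6,8,9} 10  {1,5,6,7,9} 30  {1,6,7,8,9} 30  {2,5,6,7,9} 20  {2,5,7,8,9} 10  {3,4,6,8,9} 5  {3,4,7,8,9} 5  {4,5,7,8,9} 10  {4,6,7,8,9} 20  {5,6,7,8,9} 30
  6 to go: {0,3,4,6,8,9} 6  {0,3,4,7,8,9} 6  {1,2,5,6,7,9} 60  {1,3,4,6,8,9} 15  {1,4,6,7,8,9} 60  {1,5,6,7,8,9} 90  {2,4,5,7,8,9} 20  {2,5,6,7,8,9} 60  {3,4,5,7,8,9} 15  {3,4,6,7,8,9} 30  {4,5,6,7,8,9} 60
  7 to go: {0,1,3,4,6,8,9} 21  {0,3,4,5,7,8,9} 21  {0,3,4,6,7,8,9} 42  {1,2,5,6,7,8,9} 210  {1,3,4,6,7,8,9} 105  {1,4,5,6,7,8,9} 210  {2,3,4,5,7,8,9} 35  {2,4,5,6,7,8,9} 140  {3,4,5,6,7,8,9} 105
  8 to go: {0,1,3,4,6,7,8,9} 168  {0,2,3,4,5,7,8,9} 56  {0,3,4,5,6,7,8,9} 168  {1,2,4,5,6,7,8,9} 560  {1,3,4,5,6,7,8,9} 420  {2,3,4,5,6,7,8,9} 280
  if 0:s drops first: 1260 orders
  if 1:t drops first: 504 orders
  if 2:q drops first: 756 orders
heap linearizations: 2520

2520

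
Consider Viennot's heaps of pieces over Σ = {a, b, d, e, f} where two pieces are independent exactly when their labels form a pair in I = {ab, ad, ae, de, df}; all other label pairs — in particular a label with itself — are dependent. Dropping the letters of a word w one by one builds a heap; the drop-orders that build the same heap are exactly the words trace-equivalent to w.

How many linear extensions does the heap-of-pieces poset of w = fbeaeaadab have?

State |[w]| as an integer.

drop 0:f onto floor
drop 1:b onto {0:f}
drop 2:e onto {1:b}
drop 3:a onto {0:f}
drop 4:e onto {2:e}
drop 5:a onto {3:a}
drop 6:a onto {5:a}
drop 7:d onto {1:b}
drop 8:a onto {6:a}
drop 9:b onto {4:e, 7:d}
ground layer = {0:f}
drop-orders for the pieces not yet dropped (sum over which currently-grounded one goes next):
  1 to go: {8} 1  {9} 1
  2 to go: {4,9} 1  {6,8} 1  {7,9} 1  {8,9} 2
  3 to go: {2,4,9} 1  {4,7,9} 2  {4,8,9} 3  {5,6,8} 1  {6,8,9} 3  {7,8,9} 3
  4 to go: {2,4,7,9} 3  {2,4,8,9} 4  {3,5,6,8} 1  {4,6,8,9} 6  {4,7,8,9} 8  {5,6,8,9} 4  {6,7,8,9} 6
  5 to go: {1,2,4,7,9} 3  {2,4,6,8,9} 10  {2,4,7,8,9} 15  {3,5,6,8,9} 5  {4,5,6,8,9} 10  {4,6,7,8,9} 20  {5,6,7,8,9} 10
  6 to go: {1,2,4,7,8,9} 18  {2,4,5,6,8,9} 20  {2,4,6,7,8,9} 45  {3,4,5,6,8,9} 15  {3,5,6,7,8,9} 15  {4,5,6,7,8,9} 40
  7 to go: {1,2,4,6,7,8,9} 63  {2,3,4,5,6,8,9} 35  {2,4,5,6,7,8,9} 105  {3,4,5,6,7,8,9} 70
  8 to go: {1,2,4,5,6,7,8,9} 168  {2,3,4,5,6,7,8,9} 210
  if 0:f drops first: 378 orders

378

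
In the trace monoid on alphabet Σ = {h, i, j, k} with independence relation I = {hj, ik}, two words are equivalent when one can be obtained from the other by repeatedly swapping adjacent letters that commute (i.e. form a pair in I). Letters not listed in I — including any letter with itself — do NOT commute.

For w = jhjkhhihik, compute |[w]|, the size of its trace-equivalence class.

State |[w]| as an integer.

#0=j has no predecessor
#1=h has no predecessor
#2=j depends on [0:j]
#3=k depends on [1:h, 2:j]
#4=h depends on [3:k]
#5=h depends on [4:h]
#6=i depends on [5:h]
#7=h depends on [6:i]
#8=i depends on [7:h]
#9=k depends on [7:h]
sources: [0:j, 1:h]
N(rest) = Σ N(rest − s) over sources s of rest; N(one piece) = 1:
  size 1 → [8]=1  [9]=1
  size 2 → [8,9]=2
  size 3 → [7,8,9]=2
  size 4 → [6,7,8,9]=2
  size 5 → [5,6,7,8,9]=2
  size 6 → [4,5,6,7,8,9]=2
  size 7 → [3,4,5,6,7,8,9]=2
  size 8 → [1,3,4,5,6,7,8,9]=2  [2,3,4,5,6,7,8,9]=2
  first=0(j) contributes 4
  first=1(h) contributes 2
|[w]| = 6

6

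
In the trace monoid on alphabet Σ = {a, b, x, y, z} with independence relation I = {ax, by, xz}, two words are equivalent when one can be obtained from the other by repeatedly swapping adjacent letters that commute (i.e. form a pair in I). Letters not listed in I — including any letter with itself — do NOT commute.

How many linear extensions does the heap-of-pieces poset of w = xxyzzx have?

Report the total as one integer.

3

0(x) covers ∅
1(x) covers 0:x
2(y) covers 1:x
3(z) covers 2:y
4(z) covers 3:z
5(x) covers 2:y
floor of heap: 0:x
completions by unplaced set U, small U first (add the entries for U minus each lowest piece of U):
  |U|=1: {4}:1  {5}:1
  |U|=2: {3,4}:1  {4,5}:2
  |U|=3: {3,4,5}:3
  |U|=4: {2,3,4,5}:3
  start at 0(x): 3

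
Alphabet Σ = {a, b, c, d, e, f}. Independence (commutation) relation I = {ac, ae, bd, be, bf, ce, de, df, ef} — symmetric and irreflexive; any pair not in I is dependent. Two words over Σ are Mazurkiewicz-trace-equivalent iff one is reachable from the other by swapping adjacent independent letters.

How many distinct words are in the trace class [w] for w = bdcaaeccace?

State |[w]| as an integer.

piece 0:b — minimal
piece 1:d — minimal
piece 2:c rests on {0:b, 1:d}
piece 3:a rests on {0:b, 1:d}
piece 4:a rests on {3:a}
piece 5:e — minimal
piece 6:c rests on {2:c}
piece 7:c rests on {6:c}
piece 8:a rests on {4:a}
piece 9:c rests on {7:c}
piece 10:e rests on {5:e}
minimal pieces: {0:b, 1:d, 5:e}
ways to finish when only these pieces remain (= sum over removing one remaining piece with nothing left below it):
  1 left: {8}→1  {9}→1  {10}→1
  2 left: {4,8}→1  {5,10}→1  {7,9}→1  {8,9}→2  {8,10}→2  {9,10}→2
  3 left: {3,4,8}→1  {4,8,9}→3  {4,8,10}→3  {5,8,10}→3  {5,9,10}→3  {6,7,9}→1  {7,8,9}→3  {7,9,10}→3  {8,9,10}→6
  4 left: {2,6,7,9}→1  {3,4,8,9}→4  {3,4,8,10}→4  {4,5,8,10}→6  {4,7,8,9}→6  {4,8,9,10}→12  {5,7,9,10}→6  {5,8,9,10}→12  {6,7,8,9}→4  {6,7,9,10}→4  {7,8,9,10}→12
  5 left: {2,6,7,8,9}→5  {2,6,7,9,10}→5  {3,4,5,8,10}→10  {3,4,7,8,9}→10  {3,4,8,9,10}→20  {4,5,8,9,10}→30  {4,6,7,8,9}→10  {4,7,8,9,10}→30  {5,6,7,9,10}→10  {5,7,8,9,10}→30  {6,7,8,9,10}→20
  6 left: {2,4,6,7,8,9}→15  {2,5,6,7,9,10}→15  {2,6,7,8,9,10}→30  {3,4,5,8,9,10}→60  {3,4,6,7,8,9}→20  {3,4,7,8,9,10}→60  {4,5,7,8,9,10}→90  {4,6,7,8,9,10}→60  {5,6,7,8,9,10}→60
  7 left: {2,3,4,6,7,8,9}→35  {2,4,6,7,8,9,10}→105  {2,5,6,7,8,9,10}→105  {3,4,5,7,8,9,10}→210  {3,4,6,7,8,9,10}→140  {4,5,6,7,8,9,10}→210
  8 left: {0,2,3,4,6,7,8,9}→35  {1,2,3,4,6,7,8,9}→35  {2,3,4,6,7,8,9,10}→280  {2,4,5,6,7,8,9,10}→420  {3,4,5,6,7,8,9,10}→560
  9 left: {0,1,2,3,4,6,7,8,9}→70  {0,2,3,4,6,7,8,9,10}→315  {1,2,3,4,6,7,8,9,10}→315  {2,3,4,5,6,7,8,9,10}→1260
  placing 0:b first → 1575 extensions
  placing 1:d first → 1575 extensions
  placing 5:e first → 700 extensions
total linear extensions = 3850

3850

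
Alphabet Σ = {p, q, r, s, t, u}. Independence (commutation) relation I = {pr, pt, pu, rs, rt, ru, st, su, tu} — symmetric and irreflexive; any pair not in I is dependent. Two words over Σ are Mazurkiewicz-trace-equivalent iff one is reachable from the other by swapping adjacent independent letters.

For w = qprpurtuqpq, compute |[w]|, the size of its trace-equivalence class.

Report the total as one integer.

630

#0=q has no predecessor
#1=p depends on [0:q]
#2=r depends on [0:q]
#3=p depends on [1:p]
#4=u depends on [0:q]
#5=r depends on [2:r]
#6=t depends on [0:q]
#7=u depends on [4:u]
#8=q depends on [3:p, 5:r, 6:t, 7:u]
#9=p depends on [8:q]
#10=q depends on [9:p]
sources: [0:q]
N(rest) = Σ N(rest − s) over sources s of rest; N(one piece) = 1:
  size 1 → [10]=1
  size 2 → [9,10]=1
  size 3 → [8,9,10]=1
  size 4 → [3,8,9,10]=1  [5,8,9,10]=1  [6,8,9,10]=1  [7,8,9,10]=1
  size 5 → [1,3,8,9,10]=1  [2,5,8,9,10]=1  [3,5,8,9,10]=2  [3,6,8,9,10]=2  [3,7,8,9,10]=2  [4,7,8,9,10]=1  [5,6,8,9,10]=2  [5,7,8,9,10]=2  [6,7,8,9,10]=2
  size 6 → [1,3,5,8,9,10]=3  [1,3,6,8,9,10]=3  [1,3,7,8,9,10]=3  [2,3,5,8,9,10]=3  [2,5,6,8,9,10]=3  [2,5,7,8,9,10]=3  [3,4,7,8,9,10]=3  [3,5,6,8,9,10]=6  [3,5,7,8,9,10]=6  [3,6,7,8,9,10]=6  [4,5,7,8,9,10]=3  [4,6,7,8,9,10]=3  [5,6,7,8,9,10]=6
  size 7 → [1,2,3,5,8,9,10]=6  [1,3,4,7,8,9,10]=6  [1,3,5,6,8,9,10]=12  [1,3,5,7,8,9,10]=12  [1,3,6,7,8,9,10]=12  [2,3,5,6,8,9,10]=12  [2,3,5,7,8,9,10]=12  [2,4,5,7,8,9,10]=6  [2,5,6,7,8,9,10]=12  [3,4,5,7,8,9,10]=12  [3,4,6,7,8,9,10]=12  [3,5,6,7,8,9,10]=24  [4,5,6,7,8,9,10]=12
  size 8 → [1,2,3,5,6,8,9,10]=30  [1,2,3,5,7,8,9,10]=30  [1,3,4,5,7,8,9,10]=30  [1,3,4,6,7,8,9,10]=30  [1,3,5,6,7,8,9,10]=60  [2,3,4,5,7,8,9,10]=30  [2,3,5,6,7,8,9,10]=60  [2,4,5,6,7,8,9,10]=30  [3,4,5,6,7,8,9,10]=60
  size 9 → [1,2,3,4,5,7,8,9,10]=90  [1,2,3,5,6,7,8,9,10]=180  [1,3,4,5,6,7,8,9,10]=180  [2,3,4,5,6,7,8,9,10]=180
  first=0(q) contributes 630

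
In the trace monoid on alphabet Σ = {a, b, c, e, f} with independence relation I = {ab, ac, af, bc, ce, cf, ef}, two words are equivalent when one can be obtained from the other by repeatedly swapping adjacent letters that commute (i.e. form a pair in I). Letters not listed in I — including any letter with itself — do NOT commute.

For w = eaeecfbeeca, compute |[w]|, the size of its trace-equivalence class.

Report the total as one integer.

275

drop 0:e onto floor
drop 1:a onto {0:e}
drop 2:e onto {1:a}
drop 3:e onto {2:e}
drop 4:c onto floor
drop 5:f onto floor
drop 6:b onto {3:e, 5:f}
drop 7:e onto {6:b}
drop 8:e onto {7:e}
drop 9:c onto {4:c}
drop 10:a onto {8:e}
ground layer = {0:e, 4:c, 5:f}
drop-orders for the pieces not yet dropped (sum over which currently-grounded one goes next):
  1 to go: {9} 1  {10} 1
  2 to go: {4,9} 1  {8,10} 1  {9,10} 2
  3 to go: {4,9,10} 3  {7,8,10} 1  {8,9,10} 3
  4 to go: {4,8,9,10} 6  {6,7,8,10} 1  {7,8,9,10} 4
  5 to go: {3,6,7,8,10} 1  {4,7,8,9,10} 10  {5,6,7,8,10} 1  {6,7,8,9,10} 5
  6 to go: {2,3,6,7,8,10} 1  {3,5,6,7,8,10} 2  {3,6,7,8,9,10} 6  {4,6,7,8,9,10} 15  {5,6,7,8,9,10} 6
  7 to go: {1,2,3,6,7,8,10} 1  {2,3,5,6,7,8,10} 3  {2,3,6,7,8,9,10} 7  {3,4,6,7,8,9,10} 21  {3,5,6,7,8,9,10} 14  {4,5,6,7,8,9,10} 21
  8 to go: {0,1,2,3,6,7,8,10} 1  {1,2,3,5,6,7,8,10} 4  {1,2,3,6,7,8,9,10} 8  {2,3,4,6,7,8,9,10} 28  {2,3,5,6,7,8,9,10} 24  {3,4,5,6,7,8,9,10} 56
  9 to go: {0,1,2,3,5,6,7,8,10} 5  {0,1,2,3,6,7,8,9,10} 9  {1,2,3,4,6,7,8,9,10} 36  {1,2,3,5,6,7,8,9,10} 36  {2,3,4,5,6,7,8,9,10} 108
  if 0:e drops first: 180 orders
  if 4:c drops first: 50 orders
  if 5:f drops first: 45 orders
heap linearizations: 275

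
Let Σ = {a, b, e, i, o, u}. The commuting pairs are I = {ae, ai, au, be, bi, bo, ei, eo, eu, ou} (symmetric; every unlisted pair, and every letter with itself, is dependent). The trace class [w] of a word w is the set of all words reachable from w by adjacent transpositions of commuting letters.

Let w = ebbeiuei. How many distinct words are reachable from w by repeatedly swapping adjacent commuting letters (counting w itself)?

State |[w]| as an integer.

168

drop 0:e onto floor
drop 1:b onto floor
drop 2:b onto {1:b}
drop 3:e onto {0:e}
drop 4:i onto floor
drop 5:u onto {2:b, 4:i}
drop 6:e onto {3:e}
drop 7:i onto {5:u}
ground layer = {0:e, 1:b, 4:i}
drop-orders for the pieces not yet dropped (sum over which currently-grounded one goes next):
  1 to go: {6} 1  {7} 1
  2 to go: {3,6} 1  {5,7} 1  {6,7} 2
  3 to go: {0,3,6} 1  {2,5,7} 1  {3,6,7} 3  {4,5,7} 1  {5,6,7} 3
  4 to go: {0,3,6,7} 4  {1,2,5,7} 1  {2,4,5,7} 2  {2,5,6,7} 4  {3,5,6,7} 6  {4,5,6,7} 4
  5 to go: {0,3,5,6,7} 10  {1,2,4,5,7} 3  {1,2,5,6,7} 5  {2,3,5,6,7} 10  {2,4,5,6,7} 10  {3,4,5,6,7} 10
  6 to go: {0,2,3,5,6,7} 20  {0,3,4,5,6,7} 20  {1,2,3,5,6,7} 15  {1,2,4,5,6,7} 18  {2,3,4,5,6,7} 30
  if 0:e drops first: 63 orders
  if 1:b drops first: 70 orders
  if 4:i drops first: 35 orders
heap linearizations: 168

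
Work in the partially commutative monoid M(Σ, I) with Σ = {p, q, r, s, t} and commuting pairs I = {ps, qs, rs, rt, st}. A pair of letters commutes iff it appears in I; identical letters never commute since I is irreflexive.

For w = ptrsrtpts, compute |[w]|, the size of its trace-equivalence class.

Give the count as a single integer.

216

0(p) covers ∅
1(t) covers 0:p
2(r) covers 0:p
3(s) covers ∅
4(r) covers 2:r
5(t) covers 1:t
6(p) covers 4:r, 5:t
7(t) covers 6:p
8(s) covers 3:s
floor of heap: 0:p, 3:s
completions by unplaced set U, small U first (add the entries for U minus each lowest piece of U):
  |U|=1: {7}:1  {8}:1
  |U|=2: {3,8}:1  {6,7}:1  {7,8}:2
  |U|=3: {3,7,8}:3  {4,6,7}:1  {5,6,7}:1  {6,7,8}:3
  |U|=4: {1,5,6,7}:1  {2,4,6,7}:1  {3,6,7,8}:6  {4,5,6,7}:2  {4,6,7,8}:4  {5,6,7,8}:4
  |U|=5: {1,4,5,6,7}:3  {1,5,6,7,8}:5  {2,4,5,6,7}:3  {2,4,6,7,8}:5  {3,4,6,7,8}:10  {3,5,6,7,8}:10  {4,5,6,7,8}:10
  |U|=6: {1,2,4,5,6,7}:6  {1,3,5,6,7,8}:15  {1,4,5,6,7,8}:18  {2,3,4,6,7,8}:15  {2,4,5,6,7,8}:18  {3,4,5,6,7,8}:30
  |U|=7: {0,1,2,4,5,6,7}:6  {1,2,4,5,6,7,8}:42  {1,3,4,5,6,7,8}:63  {2,3,4,5,6,7,8}:63
  start at 0(p): 168
  start at 3(s): 48
sum over floor = 216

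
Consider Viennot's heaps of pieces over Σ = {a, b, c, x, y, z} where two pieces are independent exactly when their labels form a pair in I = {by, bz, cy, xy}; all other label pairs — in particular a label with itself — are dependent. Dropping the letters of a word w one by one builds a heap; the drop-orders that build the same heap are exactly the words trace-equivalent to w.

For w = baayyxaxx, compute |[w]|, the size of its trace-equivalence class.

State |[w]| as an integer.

3

drop 0:b onto floor
drop 1:a onto {0:b}
drop 2:a onto {1:a}
drop 3:y onto {2:a}
drop 4:y onto {3:y}
drop 5:x onto {2:a}
drop 6:a onto {4:y, 5:x}
drop 7:x onto {6:a}
drop 8:x onto {7:x}
ground layer = {0:b}
drop-orders for the pieces not yet dropped (sum over which currently-grounded one goes next):
  1 to go: {8} 1
  2 to go: {7,8} 1
  3 to go: {6,7,8} 1
  4 to go: {4,6,7,8} 1  {5,6,7,8} 1
  5 to go: {3,4,6,7,8} 1  {4,5,6,7,8} 2
  6 to go: {3,4,5,6,7,8} 3
  7 to go: {2,3,4,5,6,7,8} 3
  if 0:b drops first: 3 orders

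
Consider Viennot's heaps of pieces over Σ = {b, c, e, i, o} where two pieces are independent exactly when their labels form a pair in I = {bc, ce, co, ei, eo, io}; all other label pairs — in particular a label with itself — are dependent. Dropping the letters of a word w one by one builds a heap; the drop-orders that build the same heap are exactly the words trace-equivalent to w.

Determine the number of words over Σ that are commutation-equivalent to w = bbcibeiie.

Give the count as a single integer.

0(b) covers ∅
1(b) covers 0:b
2(c) covers ∅
3(i) covers 1:b, 2:c
4(b) covers 3:i
5(e) covers 4:b
6(i) covers 4:b
7(i) covers 6:i
8(e) covers 5:e
floor of heap: 0:b, 2:c
completions by unplaced set U, small U first (add the entries for U minus each lowest piece of U):
  |U|=1: {7}:1  {8}:1
  |U|=2: {5,8}:1  {6,7}:1  {7,8}:2
  |U|=3: {5,7,8}:3  {6,7,8}:3
  |U|=4: {5,6,7,8}:6
  |U|=5: {4,5,6,7,8}:6
  |U|=6: {3,4,5,6,7,8}:6
  |U|=7: {1,3,4,5,6,7,8}:6  {2,3,4,5,6,7,8}:6
  start at 0(b): 12
  start at 2(c): 6
sum over floor = 18

18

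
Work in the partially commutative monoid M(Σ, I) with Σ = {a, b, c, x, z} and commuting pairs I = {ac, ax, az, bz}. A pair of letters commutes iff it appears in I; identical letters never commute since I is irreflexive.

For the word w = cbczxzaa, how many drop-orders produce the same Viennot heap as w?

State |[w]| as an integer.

0(c) covers ∅
1(b) covers 0:c
2(c) covers 1:b
3(z) covers 2:c
4(x) covers 3:z
5(z) covers 4:x
6(a) covers 1:b
7(a) covers 6:a
floor of heap: 0:c
completions by unplaced set U, small U first (add the entries for U minus each lowest piece of U):
  |U|=1: {5}:1  {7}:1
  |U|=2: {4,5}:1  {5,7}:2  {6,7}:1
  |U|=3: {3,4,5}:1  {4,5,7}:3  {5,6,7}:3
  |U|=4: {2,3,4,5}:1  {3,4,5,7}:4  {4,5,6,7}:6
  |U|=5: {2,3,4,5,7}:5  {3,4,5,6,7}:10
  |U|=6: {2,3,4,5,6,7}:15
  start at 0(c): 15

15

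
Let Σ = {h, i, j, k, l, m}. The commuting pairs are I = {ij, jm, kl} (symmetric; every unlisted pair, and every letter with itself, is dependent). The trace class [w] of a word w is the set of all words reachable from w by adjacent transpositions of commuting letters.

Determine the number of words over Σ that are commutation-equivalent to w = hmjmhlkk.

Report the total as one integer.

9

piece 0:h — minimal
piece 1:m rests on {0:h}
piece 2:j rests on {0:h}
piece 3:m rests on {1:m}
piece 4:h rests on {2:j, 3:m}
piece 5:l rests on {4:h}
piece 6:k rests on {4:h}
piece 7:k rests on {6:k}
minimal pieces: {0:h}
ways to finish when only these pieces remain (= sum over removing one remaining piece with nothing left below it):
  1 left: {5}→1  {7}→1
  2 left: {5,7}→2  {6,7}→1
  3 left: {5,6,7}→3
  4 left: {4,5,6,7}→3
  5 left: {2,4,5,6,7}→3  {3,4,5,6,7}→3
  6 left: {1,3,4,5,6,7}→3  {2,3,4,5,6,7}→6
  placing 0:h first → 9 extensions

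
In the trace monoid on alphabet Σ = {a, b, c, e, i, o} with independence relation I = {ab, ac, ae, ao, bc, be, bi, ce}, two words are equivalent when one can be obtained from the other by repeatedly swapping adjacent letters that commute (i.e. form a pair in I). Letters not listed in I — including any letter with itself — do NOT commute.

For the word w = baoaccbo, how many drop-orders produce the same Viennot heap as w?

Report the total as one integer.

84

drop 0:b onto floor
drop 1:a onto floor
drop 2:o onto {0:b}
drop 3:a onto {1:a}
drop 4:c onto {2:o}
drop 5:c onto {4:c}
drop 6:b onto {2:o}
drop 7:o onto {5:c, 6:b}
ground layer = {0:b, 1:a}
drop-orders for the pieces not yet dropped (sum over which currently-grounded one goes next):
  1 to go: {3} 1  {7} 1
  2 to go: {1,3} 1  {3,7} 2  {5,7} 1  {6,7} 1
  3 to go: {1,3,7} 3  {3,5,7} 3  {3,6,7} 3  {4,5,7} 1  {5,6,7} 2
  4 to go: {1,3,5,7} 6  {1,3,6,7} 6  {3,4,5,7} 4  {3,5,6,7} 8  {4,5,6,7} 3
  5 to go: {1,3,4,5,7} 10  {1,3,5,6,7} 20  {2,4,5,6,7} 3  {3,4,5,6,7} 15
  6 to go: {0,2,4,5,6,7} 3  {1,3,4,5,6,7} 45  {2,3,4,5,6,7} 18
  if 0:b drops first: 63 orders
  if 1:a drops first: 21 orders
heap linearizations: 84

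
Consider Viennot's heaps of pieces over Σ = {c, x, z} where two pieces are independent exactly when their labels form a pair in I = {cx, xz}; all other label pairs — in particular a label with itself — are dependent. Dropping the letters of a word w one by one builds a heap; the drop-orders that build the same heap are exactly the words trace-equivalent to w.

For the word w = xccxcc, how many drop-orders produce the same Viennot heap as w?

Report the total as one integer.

15

#0=x has no predecessor
#1=c has no predecessor
#2=c depends on [1:c]
#3=x depends on [0:x]
#4=c depends on [2:c]
#5=c depends on [4:c]
sources: [0:x, 1:c]
N(rest) = Σ N(rest − s) over sources s of rest; N(one piece) = 1:
  size 1 → [3]=1  [5]=1
  size 2 → [0,3]=1  [3,5]=2  [4,5]=1
  size 3 → [0,3,5]=3  [2,4,5]=1  [3,4,5]=3
  size 4 → [0,3,4,5]=6  [1,2,4,5]=1  [2,3,4,5]=4
  first=0(x) contributes 5
  first=1(c) contributes 10
|[w]| = 15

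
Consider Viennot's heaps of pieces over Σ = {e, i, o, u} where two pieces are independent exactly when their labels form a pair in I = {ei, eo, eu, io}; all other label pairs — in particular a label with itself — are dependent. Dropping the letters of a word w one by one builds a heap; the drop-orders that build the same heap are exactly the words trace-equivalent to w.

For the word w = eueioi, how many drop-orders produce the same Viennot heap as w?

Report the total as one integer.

45

drop 0:e onto floor
drop 1:u onto floor
drop 2:e onto {0:e}
drop 3:i onto {1:u}
drop 4:o onto {1:u}
drop 5:i onto {3:i}
ground layer = {0:e, 1:u}
drop-orders for the pieces not yet dropped (sum over which currently-grounded one goes next):
  1 to go: {2} 1  {4} 1  {5} 1
  2 to go: {0,2} 1  {2,4} 2  {2,5} 2  {3,5} 1  {4,5} 2
  3 to go: {0,2,4} 3  {0,2,5} 3  {2,3,5} 3  {2,4,5} 6  {3,4,5} 3
  4 to go: {0,2,3,5} 6  {0,2,4,5} 12  {1,3,4,5} 3  {2,3,4,5} 12
  if 0:e drops first: 15 orders
  if 1:u drops first: 30 orders
heap linearizations: 45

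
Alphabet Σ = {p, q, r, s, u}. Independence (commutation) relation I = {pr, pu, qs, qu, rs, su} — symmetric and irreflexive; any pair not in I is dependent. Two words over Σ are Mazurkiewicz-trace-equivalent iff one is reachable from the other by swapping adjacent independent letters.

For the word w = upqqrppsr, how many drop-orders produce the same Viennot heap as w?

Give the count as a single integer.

50

piece 0:u — minimal
piece 1:p — minimal
piece 2:q rests on {1:p}
piece 3:q rests on {2:q}
piece 4:r rests on {0:u, 3:q}
piece 5:p rests on {3:q}
piece 6:p rests on {5:p}
piece 7:s rests on {6:p}
piece 8:r rests on {4:r}
minimal pieces: {0:u, 1:p}
ways to finish when only these pieces remain (= sum over removing one remaining piece with nothing left below it):
  1 left: {7}→1  {8}→1
  2 left: {4,8}→1  {6,7}→1  {7,8}→2
  3 left: {0,4,8}→1  {4,7,8}→3  {5,6,7}→1  {6,7,8}→3
  4 left: {0,4,7,8}→4  {4,6,7,8}→6  {5,6,7,8}→4
  5 left: {0,4,6,7,8}→10  {4,5,6,7,8}→10
  6 left: {0,4,5,6,7,8}→20  {3,4,5,6,7,8}→10
  7 left: {0,3,4,5,6,7,8}→30  {2,3,4,5,6,7,8}→10
  placing 0:u first → 10 extensions
  placing 1:p first → 40 extensions
total linear extensions = 50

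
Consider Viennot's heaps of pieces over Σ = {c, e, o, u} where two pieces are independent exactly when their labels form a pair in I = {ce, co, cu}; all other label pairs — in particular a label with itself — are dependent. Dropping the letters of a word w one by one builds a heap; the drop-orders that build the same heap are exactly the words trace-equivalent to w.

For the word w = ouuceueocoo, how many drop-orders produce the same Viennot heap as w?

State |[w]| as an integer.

0(o) covers ∅
1(u) covers 0:o
2(u) covers 1:u
3(c) covers ∅
4(e) covers 2:u
5(u) covers 4:e
6(e) covers 5:u
7(o) covers 6:e
8(c) covers 3:c
9(o) covers 7:o
10(o) covers 9:o
floor of heap: 0:o, 3:c
completions by unplaced set U, small U first (add the entries for U minus each lowest piece of U):
  |U|=1: {8}:1  {10}:1
  |U|=2: {3,8}:1  {8,10}:2  {9,10}:1
  |U|=3: {3,8,10}:3  {7,9,10}:1  {8,9,10}:3
  |U|=4: {3,8,9,10}:6  {6,7,9,10}:1  {7,8,9,10}:4
  |U|=5: {3,7,8,9,10}:10  {5,6,7,9,10}:1  {6,7,8,9,10}:5
  |U|=6: {3,6,7,8,9,10}:15  {4,5,6,7,9,10}:1  {5,6,7,8,9,10}:6
  |U|=7: {2,4,5,6,7,9,10}:1  {3,5,6,7,8,9,10}:21  {4,5,6,7,8,9,10}:7
  |U|=8: {1,2,4,5,6,7,9,10}:1  {2,4,5,6,7,8,9,10}:8  {3,4,5,6,7,8,9,10}:28
  |U|=9: {0,1,2,4,5,6,7,9,10}:1  {1,2,4,5,6,7,8,9,10}:9  {2,3,4,5,6,7,8,9,10}:36
  start at 0(o): 45
  start at 3(c): 10
sum over floor = 55

55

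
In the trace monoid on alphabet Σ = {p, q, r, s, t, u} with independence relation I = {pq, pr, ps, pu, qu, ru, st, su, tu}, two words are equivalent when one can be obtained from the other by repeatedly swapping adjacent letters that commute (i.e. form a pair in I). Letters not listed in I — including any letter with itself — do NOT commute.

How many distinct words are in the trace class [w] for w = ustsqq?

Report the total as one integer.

18

drop 0:u onto floor
drop 1:s onto floor
drop 2:t onto floor
drop 3:s onto {1:s}
drop 4:q onto {2:t, 3:s}
drop 5:q onto {4:q}
ground layer = {0:u, 1:s, 2:t}
drop-orders for the pieces not yet dropped (sum over which currently-grounded one goes next):
  1 to go: {0} 1  {5} 1
  2 to go: {0,5} 2  {4,5} 1
  3 to go: {0,4,5} 3  {2,4,5} 1  {3,4,5} 1
  4 to go: {0,2,4,5} 4  {0,3,4,5} 4  {1,3,4,5} 1  {2,3,4,5} 2
  if 0:u drops first: 3 orders
  if 1:s drops first: 10 orders
  if 2:t drops first: 5 orders
heap linearizations: 18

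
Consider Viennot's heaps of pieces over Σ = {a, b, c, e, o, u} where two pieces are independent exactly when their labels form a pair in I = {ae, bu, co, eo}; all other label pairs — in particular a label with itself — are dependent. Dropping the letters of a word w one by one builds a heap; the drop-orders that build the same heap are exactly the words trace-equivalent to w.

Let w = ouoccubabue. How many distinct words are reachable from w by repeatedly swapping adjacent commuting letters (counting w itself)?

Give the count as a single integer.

0(o) covers ∅
1(u) covers 0:o
2(o) covers 1:u
3(c) covers 1:u
4(c) covers 3:c
5(u) covers 2:o, 4:c
6(b) covers 2:o, 4:c
7(a) covers 5:u, 6:b
8(b) covers 7:a
9(u) covers 7:a
10(e) covers 8:b, 9:u
floor of heap: 0:o
completions by unplaced set U, small U first (add the entries for U minus each lowest piece of U):
  |U|=1: {10}:1
  |U|=2: {8,10}:1  {9,10}:1
  |U|=3: {8,9,10}:2
  |U|=4: {7,8,9,10}:2
  |U|=5: {5,7,8,9,10}:2  {6,7,8,9,10}:2
  |U|=6: {5,6,7,8,9,10}:4
  |U|=7: {2,5,6,7,8,9,10}:4  {4,5,6,7,8,9,10}:4
  |U|=8: {2,4,5,6,7,8,9,10}:8  {3,4,5,6,7,8,9,10}:4
  |U|=9: {2,3,4,5,6,7,8,9,10}:12
  start at 0(o): 12

12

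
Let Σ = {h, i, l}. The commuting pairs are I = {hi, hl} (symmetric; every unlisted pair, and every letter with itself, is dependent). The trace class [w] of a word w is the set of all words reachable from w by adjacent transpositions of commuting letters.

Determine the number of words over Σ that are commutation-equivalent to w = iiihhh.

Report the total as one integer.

20

piece 0:i — minimal
piece 1:i rests on {0:i}
piece 2:i rests on {1:i}
piece 3:h — minimal
piece 4:h rests on {3:h}
piece 5:h rests on {4:h}
minimal pieces: {0:i, 3:h}
ways to finish when only these pieces remain (= sum over removing one remaining piece with nothing left below it):
  1 left: {2}→1  {5}→1
  2 left: {1,2}→1  {2,5}→2  {4,5}→1
  3 left: {0,1,2}→1  {1,2,5}→3  {2,4,5}→3  {3,4,5}→1
  4 left: {0,1,2,5}→4  {1,2,4,5}→6  {2,3,4,5}→4
  placing 0:i first → 10 extensions
  placing 3:h first → 10 extensions
total linear extensions = 20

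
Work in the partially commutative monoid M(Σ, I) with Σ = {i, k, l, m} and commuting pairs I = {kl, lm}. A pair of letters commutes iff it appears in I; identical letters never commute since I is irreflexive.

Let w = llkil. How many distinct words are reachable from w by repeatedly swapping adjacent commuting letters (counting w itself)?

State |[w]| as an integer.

#0=l has no predecessor
#1=l depends on [0:l]
#2=k has no predecessor
#3=i depends on [1:l, 2:k]
#4=l depends on [3:i]
sources: [0:l, 2:k]
N(rest) = Σ N(rest − s) over sources s of rest; N(one piece) = 1:
  size 1 → [4]=1
  size 2 → [3,4]=1
  size 3 → [1,3,4]=1  [2,3,4]=1
  first=0(l) contributes 2
  first=2(k) contributes 1
|[w]| = 3

3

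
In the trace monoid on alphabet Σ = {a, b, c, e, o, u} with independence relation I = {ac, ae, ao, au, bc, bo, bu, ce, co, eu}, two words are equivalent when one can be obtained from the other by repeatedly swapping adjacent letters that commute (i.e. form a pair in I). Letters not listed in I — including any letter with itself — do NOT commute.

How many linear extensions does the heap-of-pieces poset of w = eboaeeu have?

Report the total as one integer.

#0=e has no predecessor
#1=b depends on [0:e]
#2=o depends on [0:e]
#3=a depends on [1:b]
#4=e depends on [1:b, 2:o]
#5=e depends on [4:e]
#6=u depends on [2:o]
sources: [0:e]
N(rest) = Σ N(rest − s) over sources s of rest; N(one piece) = 1:
  size 1 → [3]=1  [5]=1  [6]=1
  size 2 → [3,5]=2  [3,6]=2  [4,5]=1  [5,6]=2
  size 3 → [3,4,5]=3  [3,5,6]=6  [4,5,6]=3
  size 4 → [1,3,4,5]=3  [2,4,5,6]=3  [3,4,5,6]=12
  size 5 → [1,3,4,5,6]=15  [2,3,4,5,6]=15
  first=0(e) contributes 30

30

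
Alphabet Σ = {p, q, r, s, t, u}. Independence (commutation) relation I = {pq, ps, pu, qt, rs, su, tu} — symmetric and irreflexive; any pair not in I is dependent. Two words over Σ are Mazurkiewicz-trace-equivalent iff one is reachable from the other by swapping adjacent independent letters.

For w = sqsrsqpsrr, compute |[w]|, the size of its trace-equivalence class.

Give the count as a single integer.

0(s) covers ∅
1(q) covers 0:s
2(s) covers 1:q
3(r) covers 1:q
4(s) covers 2:s
5(q) covers 3:r, 4:s
6(p) covers 3:r
7(s) covers 5:q
8(r) covers 5:q, 6:p
9(r) covers 8:r
floor of heap: 0:s
completions by unplaced set U, small U first (add the entries for U minus each lowest piece of U):
  |U|=1: {7}:1  {9}:1
  |U|=2: {7,9}:2  {8,9}:1
  |U|=3: {6,8,9}:1  {7,8,9}:3
  |U|=4: {5,7,8,9}:3  {6,7,8,9}:4
  |U|=5: {4,5,7,8,9}:3  {5,6,7,8,9}:7
  |U|=6: {2,4,5,7,8,9}:3  {3,5,6,7,8,9}:7  {4,5,6,7,8,9}:10
  |U|=7: {2,4,5,6,7,8,9}:13  {3,4,5,6,7,8,9}:17
  |U|=8: {2,3,4,5,6,7,8,9}:30
  start at 0(s): 30

30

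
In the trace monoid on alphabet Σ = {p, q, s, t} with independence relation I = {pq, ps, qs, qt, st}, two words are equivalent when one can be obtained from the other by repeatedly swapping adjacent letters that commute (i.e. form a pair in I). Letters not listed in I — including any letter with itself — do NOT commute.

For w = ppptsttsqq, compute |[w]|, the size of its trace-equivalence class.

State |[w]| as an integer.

1260

#0=p has no predecessor
#1=p depends on [0:p]
#2=p depends on [1:p]
#3=t depends on [2:p]
#4=s has no predecessor
#5=t depends on [3:t]
#6=t depends on [5:t]
#7=s depends on [4:s]
#8=q has no predecessor
#9=q depends on [8:q]
sources: [0:p, 4:s, 8:q]
N(rest) = Σ N(rest − s) over sources s of rest; N(one piece) = 1:
  size 1 → [6]=1  [7]=1  [9]=1
  size 2 → [4,7]=1  [5,6]=1  [6,7]=2  [6,9]=2  [7,9]=2  [8,9]=1
  size 3 → [3,5,6]=1  [4,6,7]=3  [4,7,9]=3  [5,6,7]=3  [5,6,9]=3  [6,7,9]=6  [6,8,9]=3  [7,8,9]=3
  size 4 → [2,3,5,6]=1  [3,5,6,7]=4  [3,5,6,9]=4  [4,5,6,7]=6  [4,6,7,9]=12  [4,7,8,9]=6  [5,6,7,9]=12  [5,6,8,9]=6  [6,7,8,9]=12
  size 5 → [1,2,3,5,6]=1  [2,3,5,6,7]=5  [2,3,5,6,9]=5  [3,4,5,6,7]=10  [3,5,6,7,9]=20  [3,5,6,8,9]=10  [4,5,6,7,9]=30  [4,6,7,8,9]=30  [5,6,7,8,9]=30
  size 6 → [0,1,2,3,5,6]=1  [1,2,3,5,6,7]=6  [1,2,3,5,6,9]=6  [2,3,4,5,6,7]=15  [2,3,5,6,7,9]=30  [2,3,5,6,8,9]=15  [3,4,5,6,7,9]=60  [3,5,6,7,8,9]=60  [4,5,6,7,8,9]=90
  size 7 → [0,1,2,3,5,6,7]=7  [0,1,2,3,5,6,9]=7  [1,2,3,4,5,6,7]=21  [1,2,3,5,6,7,9]=42  [1,2,3,5,6,8,9]=21  [2,3,4,5,6,7,9]=105  [2,3,5,6,7,8,9]=105  [3,4,5,6,7,8,9]=210
  size 8 → [0,1,2,3,4,5,6,7]=28  [0,1,2,3,5,6,7,9]=56  [0,1,2,3,5,6,8,9]=28  [1,2,3,4,5,6,7,9]=168  [1,2,3,5,6,7,8,9]=168  [2,3,4,5,6,7,8,9]=420
  first=0(p) contributes 756
  first=4(s) contributes 252
  first=8(q) contributes 252
|[w]| = 1260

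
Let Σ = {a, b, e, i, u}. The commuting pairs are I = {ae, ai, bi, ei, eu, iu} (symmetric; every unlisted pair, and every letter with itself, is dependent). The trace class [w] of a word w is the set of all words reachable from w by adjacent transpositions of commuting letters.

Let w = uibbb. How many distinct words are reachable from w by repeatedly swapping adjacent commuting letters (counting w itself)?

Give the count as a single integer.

5

#0=u has no predecessor
#1=i has no predecessor
#2=b depends on [0:u]
#3=b depends on [2:b]
#4=b depends on [3:b]
sources: [0:u, 1:i]
N(rest) = Σ N(rest − s) over sources s of rest; N(one piece) = 1:
  size 1 → [1]=1  [4]=1
  size 2 → [1,4]=2  [3,4]=1
  size 3 → [1,3,4]=3  [2,3,4]=1
  first=0(u) contributes 4
  first=1(i) contributes 1
|[w]| = 5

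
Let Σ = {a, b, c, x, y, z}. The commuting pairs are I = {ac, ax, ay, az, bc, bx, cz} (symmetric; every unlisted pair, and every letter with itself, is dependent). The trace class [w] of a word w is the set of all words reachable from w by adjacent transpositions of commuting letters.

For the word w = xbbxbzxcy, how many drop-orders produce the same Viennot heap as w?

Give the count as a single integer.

10

drop 0:x onto floor
drop 1:b onto floor
drop 2:b onto {1:b}
drop 3:x onto {0:x}
drop 4:b onto {2:b}
drop 5:z onto {3:x, 4:b}
drop 6:x onto {5:z}
drop 7:c onto {6:x}
drop 8:y onto {7:c}
ground layer = {0:x, 1:b}
drop-orders for the pieces not yet dropped (sum over which currently-grounded one goes next):
  1 to go: {8} 1
  2 to go: {7,8} 1
  3 to go: {6,7,8} 1
  4 to go: {5,6,7,8} 1
  5 to go: {3,5,6,7,8} 1  {4,5,6,7,8} 1
  6 to go: {0,3,5,6,7,8} 1  {2,4,5,6,7,8} 1  {3,4,5,6,7,8} 2
  7 to go: {0,3,4,5,6,7,8} 3  {1,2,4,5,6,7,8} 1  {2,3,4,5,6,7,8} 3
  if 0:x drops first: 4 orders
  if 1:b drops first: 6 orders
heap linearizations: 10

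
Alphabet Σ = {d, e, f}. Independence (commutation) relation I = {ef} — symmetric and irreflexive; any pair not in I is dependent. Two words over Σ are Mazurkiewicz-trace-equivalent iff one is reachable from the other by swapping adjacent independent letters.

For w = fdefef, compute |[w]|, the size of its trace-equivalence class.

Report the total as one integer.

0(f) covers ∅
1(d) covers 0:f
2(e) covers 1:d
3(f) covers 1:d
4(e) covers 2:e
5(f) covers 3:f
floor of heap: 0:f
completions by unplaced set U, small U first (add the entries for U minus each lowest piece of U):
  |U|=1: {4}:1  {5}:1
  |U|=2: {2,4}:1  {3,5}:1  {4,5}:2
  |U|=3: {2,4,5}:3  {3,4,5}:3
  |U|=4: {2,3,4,5}:6
  start at 0(f): 6

6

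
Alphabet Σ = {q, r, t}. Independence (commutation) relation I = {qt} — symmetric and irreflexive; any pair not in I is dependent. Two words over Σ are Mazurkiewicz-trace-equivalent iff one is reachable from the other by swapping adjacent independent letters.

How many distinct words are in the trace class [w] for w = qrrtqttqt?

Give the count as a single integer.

#0=q has no predecessor
#1=r depends on [0:q]
#2=r depends on [1:r]
#3=t depends on [2:r]
#4=q depends on [2:r]
#5=t depends on [3:t]
#6=t depends on [5:t]
#7=q depends on [4:q]
#8=t depends on [6:t]
sources: [0:q]
N(rest) = Σ N(rest − s) over sources s of rest; N(one piece) = 1:
  size 1 → [7]=1  [8]=1
  size 2 → [4,7]=1  [6,8]=1  [7,8]=2
  size 3 → [4,7,8]=3  [5,6,8]=1  [6,7,8]=3
  size 4 → [3,5,6,8]=1  [4,6,7,8]=6  [5,6,7,8]=4
  size 5 → [3,5,6,7,8]=5  [4,5,6,7,8]=10
  size 6 → [3,4,5,6,7,8]=15
  size 7 → [2,3,4,5,6,7,8]=15
  first=0(q) contributes 15

15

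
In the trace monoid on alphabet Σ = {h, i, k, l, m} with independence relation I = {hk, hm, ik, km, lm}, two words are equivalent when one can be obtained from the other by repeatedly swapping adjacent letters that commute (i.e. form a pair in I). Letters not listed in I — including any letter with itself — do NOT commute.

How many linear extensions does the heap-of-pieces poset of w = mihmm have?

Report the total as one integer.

#0=m has no predecessor
#1=i depends on [0:m]
#2=h depends on [1:i]
#3=m depends on [1:i]
#4=m depends on [3:m]
sources: [0:m]
N(rest) = Σ N(rest − s) over sources s of rest; N(one piece) = 1:
  size 1 → [2]=1  [4]=1
  size 2 → [2,4]=2  [3,4]=1
  size 3 → [2,3,4]=3
  first=0(m) contributes 3

3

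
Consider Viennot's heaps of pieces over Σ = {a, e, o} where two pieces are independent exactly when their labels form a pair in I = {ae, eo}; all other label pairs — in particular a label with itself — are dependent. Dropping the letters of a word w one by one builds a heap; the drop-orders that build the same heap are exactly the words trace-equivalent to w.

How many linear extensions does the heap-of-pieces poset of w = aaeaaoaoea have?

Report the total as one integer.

45

0(a) covers ∅
1(a) covers 0:a
2(e) covers ∅
3(a) covers 1:a
4(a) covers 3:a
5(o) covers 4:a
6(a) covers 5:o
7(o) covers 6:a
8(e) covers 2:e
9(a) covers 7:o
floor of heap: 0:a, 2:e
completions by unplaced set U, small U first (add the entries for U minus each lowest piece of U):
  |U|=1: {8}:1  {9}:1
  |U|=2: {2,8}:1  {7,9}:1  {8,9}:2
  |U|=3: {2,8,9}:3  {6,7,9}:1  {7,8,9}:3
  |U|=4: {2,7,8,9}:6  {5,6,7,9}:1  {6,7,8,9}:4
  |U|=5: {2,6,7,8,9}:10  {4,5,6,7,9}:1  {5,6,7,8,9}:5
  |U|=6: {2,5,6,7,8,9}:15  {3,4,5,6,7,9}:1  {4,5,6,7,8,9}:6
  |U|=7: {1,3,4,5,6,7,9}:1  {2,4,5,6,7,8,9}:21  {3,4,5,6,7,8,9}:7
  |U|=8: {0,1,3,4,5,6,7,9}:1  {1,3,4,5,6,7,8,9}:8  {2,3,4,5,6,7,8,9}:28
  start at 0(a): 36
  start at 2(e): 9
sum over floor = 45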